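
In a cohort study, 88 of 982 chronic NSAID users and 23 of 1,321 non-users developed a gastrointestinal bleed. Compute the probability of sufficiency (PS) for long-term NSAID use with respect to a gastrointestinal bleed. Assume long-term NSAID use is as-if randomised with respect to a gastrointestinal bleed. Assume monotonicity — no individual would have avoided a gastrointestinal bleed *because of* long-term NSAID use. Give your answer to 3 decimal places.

PS ≈ 0.073

p₁ = P(outcome | exposed) = 88/982 = 0.089613
p₀ = P(outcome | unexposed) = 23/1321 = 0.017411
Under exogeneity and monotonicity, PS = (p₁ − p₀) / (1 − p₀).
PS = (0.089613 − 0.017411) / (1 − 0.017411) = 0.072202 / 0.98259 ≈ 0.0735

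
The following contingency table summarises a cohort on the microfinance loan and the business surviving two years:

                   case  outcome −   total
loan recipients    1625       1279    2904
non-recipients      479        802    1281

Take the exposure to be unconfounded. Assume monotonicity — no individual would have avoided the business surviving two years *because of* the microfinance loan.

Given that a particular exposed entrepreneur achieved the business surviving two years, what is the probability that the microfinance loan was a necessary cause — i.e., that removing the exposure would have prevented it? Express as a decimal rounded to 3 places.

PN ≈ 0.332

p₁ = P(outcome | exposed) = 1625/2904 = 0.55957
p₀ = P(outcome | unexposed) = 479/1281 = 0.37393
Under exogeneity and monotonicity, PN = (p₁ − p₀)/p₁.
PN = (0.55957 − 0.37393) / 0.55957 ≈ 0.3318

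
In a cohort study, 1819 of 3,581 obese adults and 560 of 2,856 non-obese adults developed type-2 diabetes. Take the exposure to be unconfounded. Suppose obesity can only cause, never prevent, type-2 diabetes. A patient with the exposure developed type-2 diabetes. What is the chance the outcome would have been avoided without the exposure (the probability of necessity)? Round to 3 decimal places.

p₁ = P(outcome | exposed) = 1819/3581 = 0.50796
p₀ = P(outcome | unexposed) = 560/2856 = 0.19608
Under exogeneity and monotonicity, PN = (p₁ − p₀) / p₁.
PN = (0.50796 − 0.19608) / 0.50796 = 0.31188 / 0.50796 ≈ 0.6140

PN ≈ 0.614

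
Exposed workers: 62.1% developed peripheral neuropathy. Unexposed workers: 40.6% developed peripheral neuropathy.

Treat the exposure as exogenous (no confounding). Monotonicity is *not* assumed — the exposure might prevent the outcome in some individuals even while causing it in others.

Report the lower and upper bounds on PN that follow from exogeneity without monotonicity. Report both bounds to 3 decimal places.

0.346 ≤ PN ≤ 0.957

p₁ = 0.621, p₀ = 0.406.
Under exogeneity alone the bounds on PN are max{0,(p₁−p₀)/p₁} ≤ PN ≤ min{1,(1−p₀)/p₁}.
  lower = (p₁ − p₀)/p₁ = 0.215 / 0.621 ≈ 0.3462
  upper = min{1, (1 − p₀)/p₁} = 0.594 / 0.621 ≈ 0.9565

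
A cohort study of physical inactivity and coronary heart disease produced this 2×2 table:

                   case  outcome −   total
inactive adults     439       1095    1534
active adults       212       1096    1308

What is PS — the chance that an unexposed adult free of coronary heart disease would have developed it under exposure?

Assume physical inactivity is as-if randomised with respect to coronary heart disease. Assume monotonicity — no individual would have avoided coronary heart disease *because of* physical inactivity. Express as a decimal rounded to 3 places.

PS ≈ 0.148

p₁ = P(outcome | exposed) = 439/1534 = 0.28618
p₀ = P(outcome | unexposed) = 212/1308 = 0.16208
Under exogeneity and monotonicity, PS = (p₁ − p₀)/(1 − p₀).
PS = (0.28618 − 0.16208) / 0.83792 ≈ 0.1481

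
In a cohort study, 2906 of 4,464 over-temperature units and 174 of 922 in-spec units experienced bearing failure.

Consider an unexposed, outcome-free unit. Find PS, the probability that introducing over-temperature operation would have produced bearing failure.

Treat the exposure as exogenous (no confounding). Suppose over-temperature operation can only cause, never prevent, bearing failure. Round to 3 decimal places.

p₁ = P(outcome | exposed) = 2906/4464 = 0.65099
p₀ = P(outcome | unexposed) = 174/922 = 0.18872
Under exogeneity and monotonicity, PS = (p₁ − p₀) / (1 − p₀).
PS = (0.65099 − 0.18872) / (1 − 0.18872) = 0.46227 / 0.81128 ≈ 0.5698

PS ≈ 0.570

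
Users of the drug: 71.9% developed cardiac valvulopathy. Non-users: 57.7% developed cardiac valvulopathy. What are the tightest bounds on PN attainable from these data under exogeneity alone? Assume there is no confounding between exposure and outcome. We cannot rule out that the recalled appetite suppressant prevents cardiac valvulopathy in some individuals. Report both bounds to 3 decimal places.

0.197 ≤ PN ≤ 0.588

p₁ = 0.719, p₀ = 0.577.
Under exogeneity alone the bounds on PN are max{0,(p₁−p₀)/p₁} ≤ PN ≤ min{1,(1−p₀)/p₁}.
  lower = (p₁ − p₀)/p₁ = 0.142 / 0.719 ≈ 0.1975
  upper = min{1, (1 − p₀)/p₁} = 0.423 / 0.719 ≈ 0.5883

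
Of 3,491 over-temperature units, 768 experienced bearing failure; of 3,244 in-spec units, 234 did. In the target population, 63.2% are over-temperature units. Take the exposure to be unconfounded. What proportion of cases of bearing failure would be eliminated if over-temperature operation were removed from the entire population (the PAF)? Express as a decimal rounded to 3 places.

p₁ = P(outcome | exposed) = 768/3491 = 0.21999
p₀ = P(outcome | unexposed) = 234/3244 = 0.072133
Overall risk P(Y=1) = π·p₁ + (1−π)·p₀ = 0.632×0.21999 + 0.368×0.072133 = 0.16558.
Under exogeneity, PAF = [P(Y=1) − p₀] / P(Y=1).
PAF = (0.16558 − 0.072133) / 0.16558 ≈ 0.5644

PAF ≈ 0.564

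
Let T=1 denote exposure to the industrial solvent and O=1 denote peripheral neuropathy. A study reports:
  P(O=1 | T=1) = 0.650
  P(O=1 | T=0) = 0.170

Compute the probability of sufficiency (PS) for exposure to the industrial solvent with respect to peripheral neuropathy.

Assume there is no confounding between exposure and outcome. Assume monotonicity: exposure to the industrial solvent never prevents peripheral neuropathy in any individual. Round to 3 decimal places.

Let p₁ = 0.65, p₀ = 0.17.
Under exogeneity and monotonicity, PS = (p₁ − p₀) / (1 − p₀).
PS = (0.65 − 0.17) / (1 − 0.17) = 0.48 / 0.83 ≈ 0.5783

PS ≈ 0.578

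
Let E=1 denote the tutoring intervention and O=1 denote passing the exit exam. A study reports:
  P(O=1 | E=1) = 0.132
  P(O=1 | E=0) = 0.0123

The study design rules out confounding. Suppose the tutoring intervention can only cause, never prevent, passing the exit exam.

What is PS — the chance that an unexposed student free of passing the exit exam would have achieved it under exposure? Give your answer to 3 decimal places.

PS ≈ 0.121

Let p₁ = 0.132, p₀ = 0.0123.
Under exogeneity and monotonicity, PS = (p₁ − p₀) / (1 − p₀).
PS = (0.132 − 0.0123) / (1 − 0.0123) = 0.1197 / 0.9877 ≈ 0.1212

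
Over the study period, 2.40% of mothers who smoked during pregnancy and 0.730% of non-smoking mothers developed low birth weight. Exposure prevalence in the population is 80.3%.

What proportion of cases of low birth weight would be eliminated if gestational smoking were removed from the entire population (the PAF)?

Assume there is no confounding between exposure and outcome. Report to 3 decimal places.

PAF ≈ 0.648

p₁ = 0.024, p₀ = 0.0073.
Overall risk P(Y=1) = π·p₁ + (1−π)·p₀ = 0.803×0.024 + 0.197×0.0073 = 0.02071.
Under exogeneity, PAF = [P(Y=1) − p₀] / P(Y=1).
PAF = (0.02071 − 0.0073) / 0.02071 ≈ 0.6475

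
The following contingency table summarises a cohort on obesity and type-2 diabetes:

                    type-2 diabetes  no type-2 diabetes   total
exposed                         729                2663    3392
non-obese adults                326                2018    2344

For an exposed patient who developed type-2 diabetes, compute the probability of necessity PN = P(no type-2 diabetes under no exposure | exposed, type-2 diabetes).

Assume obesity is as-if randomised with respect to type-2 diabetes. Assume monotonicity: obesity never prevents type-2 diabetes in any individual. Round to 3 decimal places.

p₁ = P(outcome | exposed) = 729/3392 = 0.21492
p₀ = P(outcome | unexposed) = 326/2344 = 0.13908
Under exogeneity and monotonicity, PN = (p₁ − p₀) / p₁.
PN = (0.21492 − 0.13908) / 0.21492 = 0.075839 / 0.21492 ≈ 0.3529

PN ≈ 0.353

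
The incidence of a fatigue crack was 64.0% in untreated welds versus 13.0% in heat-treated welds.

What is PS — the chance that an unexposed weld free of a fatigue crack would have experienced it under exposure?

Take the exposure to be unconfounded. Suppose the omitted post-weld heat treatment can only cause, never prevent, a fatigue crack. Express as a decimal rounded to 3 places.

PS ≈ 0.586

p₁ = 0.64, p₀ = 0.13.
Under exogeneity and monotonicity, PS = (p₁ − p₀) / (1 − p₀).
PS = (0.64 − 0.13) / (1 − 0.13) = 0.51 / 0.87 ≈ 0.5862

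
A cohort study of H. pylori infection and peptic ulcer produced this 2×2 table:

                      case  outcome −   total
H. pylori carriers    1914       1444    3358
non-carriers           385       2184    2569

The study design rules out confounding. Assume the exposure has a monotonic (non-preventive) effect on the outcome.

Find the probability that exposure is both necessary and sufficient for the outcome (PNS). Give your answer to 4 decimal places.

p₁ = P(outcome | exposed) = 1914/3358 = 0.56998
p₀ = P(outcome | unexposed) = 385/2569 = 0.14986
Under exogeneity and monotonicity, PNS = p₁ − p₀.
PNS = 0.56998 − 0.14986 = 0.42012

PNS ≈ 0.4201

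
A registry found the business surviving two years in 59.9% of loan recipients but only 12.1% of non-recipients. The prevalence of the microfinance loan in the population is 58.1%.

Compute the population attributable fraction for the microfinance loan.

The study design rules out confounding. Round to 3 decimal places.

p₁ = 0.599, p₀ = 0.121.
Overall risk P(Y=1) = π·p₁ + (1−π)·p₀ = 0.581×0.599 + 0.419×0.121 = 0.39872.
Under exogeneity, PAF = [P(Y=1) − p₀] / P(Y=1).
PAF = (0.39872 − 0.121) / 0.39872 ≈ 0.6965

PAF ≈ 0.697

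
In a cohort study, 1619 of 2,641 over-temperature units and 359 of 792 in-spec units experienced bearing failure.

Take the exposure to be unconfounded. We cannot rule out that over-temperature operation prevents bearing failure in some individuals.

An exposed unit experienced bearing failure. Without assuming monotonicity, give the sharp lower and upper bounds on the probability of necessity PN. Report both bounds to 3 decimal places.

0.261 ≤ PN ≤ 0.892

p₁ = P(outcome | exposed) = 1619/2641 = 0.61303
p₀ = P(outcome | unexposed) = 359/792 = 0.45328
Under exogeneity alone the bounds on PN are max{0,(p₁−p₀)/p₁} ≤ PN ≤ min{1,(1−p₀)/p₁}.
  lower = (p₁ − p₀)/p₁ = 0.15974 / 0.61303 ≈ 0.2606
  upper = min{1, (1 − p₀)/p₁} = 0.54672 / 0.61303 ≈ 0.8918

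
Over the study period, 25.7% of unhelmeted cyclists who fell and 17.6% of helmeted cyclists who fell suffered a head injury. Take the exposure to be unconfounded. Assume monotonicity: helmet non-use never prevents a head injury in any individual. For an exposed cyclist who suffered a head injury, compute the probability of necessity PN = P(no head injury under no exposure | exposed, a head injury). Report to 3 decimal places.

PN ≈ 0.315

p₁ = 0.257, p₀ = 0.176.
Under exogeneity and monotonicity, PN = (p₁ − p₀) / p₁.
PN = (0.257 − 0.176) / 0.257 = 0.081 / 0.257 ≈ 0.3152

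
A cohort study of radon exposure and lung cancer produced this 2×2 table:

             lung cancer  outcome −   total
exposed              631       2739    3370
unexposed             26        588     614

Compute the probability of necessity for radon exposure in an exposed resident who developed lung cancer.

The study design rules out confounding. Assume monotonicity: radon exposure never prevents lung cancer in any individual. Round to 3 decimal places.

p₁ = P(outcome | exposed) = 631/3370 = 0.18724
p₀ = P(outcome | unexposed) = 26/614 = 0.042345
Under exogeneity and monotonicity, PN = (p₁ − p₀)/p₁.
PN = (0.18724 − 0.042345) / 0.18724 ≈ 0.7738

PN ≈ 0.774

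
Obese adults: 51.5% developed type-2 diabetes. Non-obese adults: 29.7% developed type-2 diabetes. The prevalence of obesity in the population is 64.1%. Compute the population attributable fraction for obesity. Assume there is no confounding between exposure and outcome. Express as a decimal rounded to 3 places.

p₁ = 0.515, p₀ = 0.297.
Overall risk P(Y=1) = π·p₁ + (1−π)·p₀ = 0.641×0.515 + 0.359×0.297 = 0.43674.
Under exogeneity, PAF = [P(Y=1) − p₀] / P(Y=1).
PAF = (0.43674 − 0.297) / 0.43674 ≈ 0.3200

PAF ≈ 0.320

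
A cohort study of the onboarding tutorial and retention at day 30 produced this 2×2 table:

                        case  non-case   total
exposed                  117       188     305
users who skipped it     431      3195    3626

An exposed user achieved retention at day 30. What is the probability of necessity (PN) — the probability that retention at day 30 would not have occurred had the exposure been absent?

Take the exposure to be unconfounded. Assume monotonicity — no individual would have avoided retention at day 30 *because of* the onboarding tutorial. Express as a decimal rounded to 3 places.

p₁ = P(outcome | exposed) = 117/305 = 0.38361
p₀ = P(outcome | unexposed) = 431/3626 = 0.11886
Under exogeneity and monotonicity, PN = (p₁ − p₀)/p₁.
PN = (0.38361 − 0.11886) / 0.38361 ≈ 0.6901

PN ≈ 0.690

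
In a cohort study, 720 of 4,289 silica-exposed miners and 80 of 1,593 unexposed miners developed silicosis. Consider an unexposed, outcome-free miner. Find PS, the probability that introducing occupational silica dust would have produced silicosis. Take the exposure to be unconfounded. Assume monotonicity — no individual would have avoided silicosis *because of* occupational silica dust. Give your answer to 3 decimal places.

p₁ = P(outcome | exposed) = 720/4289 = 0.16787
p₀ = P(outcome | unexposed) = 80/1593 = 0.05022
Under exogeneity and monotonicity, PS = (p₁ − p₀) / (1 − p₀).
PS = (0.16787 − 0.05022) / (1 − 0.05022) = 0.11765 / 0.94978 ≈ 0.1239

PS ≈ 0.124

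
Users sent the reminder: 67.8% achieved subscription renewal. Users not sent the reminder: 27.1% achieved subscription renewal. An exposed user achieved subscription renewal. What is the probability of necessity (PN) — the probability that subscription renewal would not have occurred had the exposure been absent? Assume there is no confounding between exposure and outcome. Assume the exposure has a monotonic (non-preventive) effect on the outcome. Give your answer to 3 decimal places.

p₁ = 0.678, p₀ = 0.271.
Under exogeneity and monotonicity, PN = (p₁ − p₀) / p₁.
PN = (0.678 − 0.271) / 0.678 = 0.407 / 0.678 ≈ 0.6003

PN ≈ 0.600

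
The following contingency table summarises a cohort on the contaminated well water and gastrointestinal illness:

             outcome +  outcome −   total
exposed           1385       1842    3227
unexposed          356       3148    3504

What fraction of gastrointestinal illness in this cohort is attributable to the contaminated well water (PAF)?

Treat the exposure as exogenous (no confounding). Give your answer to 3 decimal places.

PAF ≈ 0.607

p₁ = P(outcome | exposed) = 1385/3227 = 0.42919
p₀ = P(outcome | unexposed) = 356/3504 = 0.1016
Exposure prevalence π = 3227/6731 = 0.47942; overall risk P(Y=1) = 0.25865.
Under exogeneity, PAF = [P(Y=1) − p₀]/P(Y=1).
PAF = (0.25865 − 0.1016) / 0.25865 ≈ 0.6072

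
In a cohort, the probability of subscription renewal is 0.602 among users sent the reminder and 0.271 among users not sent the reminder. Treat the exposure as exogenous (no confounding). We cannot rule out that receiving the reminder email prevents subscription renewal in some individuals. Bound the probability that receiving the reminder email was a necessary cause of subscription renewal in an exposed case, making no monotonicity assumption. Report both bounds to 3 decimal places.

Let p₁ = 0.602, p₀ = 0.271.
Under exogeneity alone the bounds on PN are max{0,(p₁−p₀)/p₁} ≤ PN ≤ min{1,(1−p₀)/p₁}.
  lower = (p₁ − p₀)/p₁ = 0.331 / 0.602 ≈ 0.5498
  upper = min{1, (1 − p₀)/p₁} = 0.729 / 0.602 ≈ 1.2110 → capped at 1

0.550 ≤ PN ≤ 1.000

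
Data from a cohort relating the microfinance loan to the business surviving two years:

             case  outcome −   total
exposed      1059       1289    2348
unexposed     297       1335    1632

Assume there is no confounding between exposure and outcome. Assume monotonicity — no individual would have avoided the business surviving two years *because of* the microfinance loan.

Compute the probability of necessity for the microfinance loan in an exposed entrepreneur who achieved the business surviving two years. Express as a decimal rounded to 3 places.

p₁ = P(outcome | exposed) = 1059/2348 = 0.45102
p₀ = P(outcome | unexposed) = 297/1632 = 0.18199
Under exogeneity and monotonicity, PN = (p₁ − p₀)/p₁.
PN = (0.45102 − 0.18199) / 0.45102 ≈ 0.5965

PN ≈ 0.597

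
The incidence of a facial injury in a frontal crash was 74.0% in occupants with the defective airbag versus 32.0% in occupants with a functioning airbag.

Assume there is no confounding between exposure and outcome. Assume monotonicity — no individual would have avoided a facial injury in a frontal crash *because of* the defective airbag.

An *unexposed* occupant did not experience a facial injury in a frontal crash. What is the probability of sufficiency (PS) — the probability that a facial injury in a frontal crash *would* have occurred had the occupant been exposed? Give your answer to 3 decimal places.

PS ≈ 0.618

p₁ = 0.74, p₀ = 0.32.
Under exogeneity and monotonicity, PS = (p₁ − p₀) / (1 − p₀).
PS = (0.74 − 0.32) / (1 − 0.32) = 0.42 / 0.68 ≈ 0.6176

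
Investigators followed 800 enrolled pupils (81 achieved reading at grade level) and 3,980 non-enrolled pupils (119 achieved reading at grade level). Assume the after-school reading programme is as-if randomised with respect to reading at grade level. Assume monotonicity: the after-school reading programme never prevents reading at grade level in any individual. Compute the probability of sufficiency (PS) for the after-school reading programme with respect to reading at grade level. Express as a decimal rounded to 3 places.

p₁ = P(outcome | exposed) = 81/800 = 0.10125
p₀ = P(outcome | unexposed) = 119/3980 = 0.029899
Under exogeneity and monotonicity, PS = (p₁ − p₀) / (1 − p₀).
PS = (0.10125 − 0.029899) / (1 − 0.029899) = 0.071351 / 0.9701 ≈ 0.0735

PS ≈ 0.074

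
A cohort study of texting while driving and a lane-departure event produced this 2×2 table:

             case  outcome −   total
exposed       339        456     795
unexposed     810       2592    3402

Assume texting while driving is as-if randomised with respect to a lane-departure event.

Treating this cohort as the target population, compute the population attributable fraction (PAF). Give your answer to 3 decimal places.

p₁ = P(outcome | exposed) = 339/795 = 0.42642
p₀ = P(outcome | unexposed) = 810/3402 = 0.2381
Exposure prevalence π = 795/4197 = 0.18942; overall risk P(Y=1) = 0.27377.
Under exogeneity, PAF = [P(Y=1) − p₀]/P(Y=1).
PAF = (0.27377 − 0.2381) / 0.27377 ≈ 0.1303

PAF ≈ 0.130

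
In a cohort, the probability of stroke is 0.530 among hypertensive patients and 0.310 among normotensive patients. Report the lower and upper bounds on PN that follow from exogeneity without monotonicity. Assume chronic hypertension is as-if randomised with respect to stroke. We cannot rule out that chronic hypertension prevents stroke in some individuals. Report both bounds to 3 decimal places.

Let p₁ = 0.53, p₀ = 0.31.
Under exogeneity alone the bounds on PN are max{0,(p₁−p₀)/p₁} ≤ PN ≤ min{1,(1−p₀)/p₁}.
  lower = (p₁ − p₀)/p₁ = 0.22 / 0.53 ≈ 0.4151
  upper = min{1, (1 − p₀)/p₁} = 0.69 / 0.53 ≈ 1.3019 → capped at 1

0.415 ≤ PN ≤ 1.000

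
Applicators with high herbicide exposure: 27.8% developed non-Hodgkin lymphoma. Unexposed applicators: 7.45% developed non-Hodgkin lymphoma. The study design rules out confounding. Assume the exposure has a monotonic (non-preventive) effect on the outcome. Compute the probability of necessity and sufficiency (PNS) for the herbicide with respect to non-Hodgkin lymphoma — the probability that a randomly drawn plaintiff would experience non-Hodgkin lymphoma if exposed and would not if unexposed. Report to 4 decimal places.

PNS ≈ 0.2035

p₁ = 0.278, p₀ = 0.0745.
Under exogeneity and monotonicity, PNS = p₁ − p₀.
PNS = 0.278 − 0.0745 = 0.2035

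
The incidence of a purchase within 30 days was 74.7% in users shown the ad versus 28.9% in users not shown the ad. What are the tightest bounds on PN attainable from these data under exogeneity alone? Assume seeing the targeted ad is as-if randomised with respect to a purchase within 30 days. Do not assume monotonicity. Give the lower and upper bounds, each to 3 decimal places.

0.613 ≤ PN ≤ 0.952

p₁ = 0.747, p₀ = 0.289.
Under exogeneity alone the bounds on PN are max{0,(p₁−p₀)/p₁} ≤ PN ≤ min{1,(1−p₀)/p₁}.
  lower = (p₁ − p₀)/p₁ = 0.458 / 0.747 ≈ 0.6131
  upper = min{1, (1 − p₀)/p₁} = 0.711 / 0.747 ≈ 0.9518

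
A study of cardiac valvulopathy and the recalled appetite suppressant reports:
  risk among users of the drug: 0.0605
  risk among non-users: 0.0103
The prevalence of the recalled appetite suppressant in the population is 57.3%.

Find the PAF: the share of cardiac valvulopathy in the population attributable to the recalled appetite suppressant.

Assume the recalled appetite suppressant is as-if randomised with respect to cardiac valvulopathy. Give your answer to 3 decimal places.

PAF ≈ 0.736

Let p₁ = 0.0605, p₀ = 0.0103.
Overall risk P(Y=1) = π·p₁ + (1−π)·p₀ = 0.573×0.0605 + 0.427×0.0103 = 0.039065.
Under exogeneity, PAF = [P(Y=1) − p₀] / P(Y=1).
PAF = (0.039065 − 0.0103) / 0.039065 ≈ 0.7363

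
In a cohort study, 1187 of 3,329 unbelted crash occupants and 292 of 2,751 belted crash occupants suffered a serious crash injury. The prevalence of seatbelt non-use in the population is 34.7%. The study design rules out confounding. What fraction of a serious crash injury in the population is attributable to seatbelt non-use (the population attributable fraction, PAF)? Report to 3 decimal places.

p₁ = P(outcome | exposed) = 1187/3329 = 0.35656
p₀ = P(outcome | unexposed) = 292/2751 = 0.10614
Overall risk P(Y=1) = π·p₁ + (1−π)·p₀ = 0.347×0.35656 + 0.653×0.10614 = 0.19304.
Under exogeneity, PAF = [P(Y=1) − p₀] / P(Y=1).
PAF = (0.19304 − 0.10614) / 0.19304 ≈ 0.4501

PAF ≈ 0.450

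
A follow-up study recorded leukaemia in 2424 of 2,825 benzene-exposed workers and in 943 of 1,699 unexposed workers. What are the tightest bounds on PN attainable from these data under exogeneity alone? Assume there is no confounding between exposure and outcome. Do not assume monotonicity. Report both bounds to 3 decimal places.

0.353 ≤ PN ≤ 0.519

p₁ = P(outcome | exposed) = 2424/2825 = 0.85805
p₀ = P(outcome | unexposed) = 943/1699 = 0.55503
Under exogeneity alone the bounds on PN are max{0,(p₁−p₀)/p₁} ≤ PN ≤ min{1,(1−p₀)/p₁}.
  lower = (p₁ − p₀)/p₁ = 0.30302 / 0.85805 ≈ 0.3531
  upper = min{1, (1 − p₀)/p₁} = 0.44497 / 0.85805 ≈ 0.5186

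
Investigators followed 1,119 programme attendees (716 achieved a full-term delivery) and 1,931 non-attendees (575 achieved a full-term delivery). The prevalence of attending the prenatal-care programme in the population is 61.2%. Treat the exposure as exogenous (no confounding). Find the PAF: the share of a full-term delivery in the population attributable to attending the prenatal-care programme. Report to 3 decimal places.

p₁ = P(outcome | exposed) = 716/1119 = 0.63986
p₀ = P(outcome | unexposed) = 575/1931 = 0.29777
Overall risk P(Y=1) = π·p₁ + (1−π)·p₀ = 0.612×0.63986 + 0.388×0.29777 = 0.50713.
Under exogeneity, PAF = [P(Y=1) − p₀] / P(Y=1).
PAF = (0.50713 − 0.29777) / 0.50713 ≈ 0.4128

PAF ≈ 0.413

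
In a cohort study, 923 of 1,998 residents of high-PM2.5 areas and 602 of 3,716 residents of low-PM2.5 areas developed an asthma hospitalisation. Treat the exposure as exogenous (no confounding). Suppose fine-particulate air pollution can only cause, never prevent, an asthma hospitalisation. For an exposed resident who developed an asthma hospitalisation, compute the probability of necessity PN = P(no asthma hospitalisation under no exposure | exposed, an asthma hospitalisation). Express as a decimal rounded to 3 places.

p₁ = P(outcome | exposed) = 923/1998 = 0.46196
p₀ = P(outcome | unexposed) = 602/3716 = 0.162
Under exogeneity and monotonicity, PN = (p₁ − p₀) / p₁.
PN = (0.46196 − 0.162) / 0.46196 = 0.29996 / 0.46196 ≈ 0.6493

PN ≈ 0.649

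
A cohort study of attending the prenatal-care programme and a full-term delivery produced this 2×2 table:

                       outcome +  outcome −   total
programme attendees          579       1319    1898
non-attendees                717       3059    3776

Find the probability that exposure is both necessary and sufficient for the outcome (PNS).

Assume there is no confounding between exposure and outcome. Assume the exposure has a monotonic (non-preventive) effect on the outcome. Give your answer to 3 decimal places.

PNS ≈ 0.115

p₁ = P(outcome | exposed) = 579/1898 = 0.30506
p₀ = P(outcome | unexposed) = 717/3776 = 0.18988
Under exogeneity and monotonicity, PNS = p₁ − p₀.
PNS = 0.30506 − 0.18988 = 0.11517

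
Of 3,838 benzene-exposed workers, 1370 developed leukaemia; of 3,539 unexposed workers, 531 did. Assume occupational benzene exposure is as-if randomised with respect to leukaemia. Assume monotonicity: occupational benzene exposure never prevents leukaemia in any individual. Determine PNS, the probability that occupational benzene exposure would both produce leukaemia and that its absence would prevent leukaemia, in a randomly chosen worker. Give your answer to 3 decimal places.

p₁ = P(outcome | exposed) = 1370/3838 = 0.35696
p₀ = P(outcome | unexposed) = 531/3539 = 0.15004
Under exogeneity and monotonicity, PNS = p₁ − p₀.
PNS = 0.35696 − 0.15004 = 0.20691

PNS ≈ 0.207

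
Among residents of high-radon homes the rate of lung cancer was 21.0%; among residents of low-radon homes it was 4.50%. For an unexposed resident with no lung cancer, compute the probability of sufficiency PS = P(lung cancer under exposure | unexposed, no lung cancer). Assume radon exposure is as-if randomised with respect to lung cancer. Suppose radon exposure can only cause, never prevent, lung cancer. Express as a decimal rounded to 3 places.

p₁ = 0.21, p₀ = 0.045.
Under exogeneity and monotonicity, PS = (p₁ − p₀) / (1 − p₀).
PS = (0.21 − 0.045) / (1 − 0.045) = 0.165 / 0.955 ≈ 0.1728

PS ≈ 0.173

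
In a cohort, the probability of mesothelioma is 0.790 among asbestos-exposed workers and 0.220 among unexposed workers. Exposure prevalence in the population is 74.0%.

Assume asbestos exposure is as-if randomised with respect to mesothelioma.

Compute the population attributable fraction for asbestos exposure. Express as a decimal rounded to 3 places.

PAF ≈ 0.657

Let p₁ = 0.79, p₀ = 0.22.
Overall risk P(Y=1) = π·p₁ + (1−π)·p₀ = 0.74×0.79 + 0.26×0.22 = 0.6418.
Under exogeneity, PAF = [P(Y=1) − p₀] / P(Y=1).
PAF = (0.6418 − 0.22) / 0.6418 ≈ 0.6572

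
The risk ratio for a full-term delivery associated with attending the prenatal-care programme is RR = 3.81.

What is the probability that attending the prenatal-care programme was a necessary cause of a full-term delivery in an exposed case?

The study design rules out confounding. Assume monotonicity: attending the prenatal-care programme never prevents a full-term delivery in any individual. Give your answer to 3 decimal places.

Under exogeneity and monotonicity, PN = (RR − 1) / RR = 1 − 1/RR.
PN = (3.81 − 1) / 3.81 = 2.81 / 3.81 ≈ 0.7375

PN ≈ 0.738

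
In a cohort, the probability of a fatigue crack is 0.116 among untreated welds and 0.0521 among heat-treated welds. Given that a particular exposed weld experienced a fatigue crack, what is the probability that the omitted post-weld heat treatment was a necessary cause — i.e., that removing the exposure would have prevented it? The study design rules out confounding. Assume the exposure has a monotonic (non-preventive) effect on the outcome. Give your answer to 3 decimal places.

PN ≈ 0.551

Let p₁ = 0.116, p₀ = 0.0521.
Under exogeneity and monotonicity, PN = (p₁ − p₀) / p₁.
PN = (0.116 − 0.0521) / 0.116 = 0.0639 / 0.116 ≈ 0.5509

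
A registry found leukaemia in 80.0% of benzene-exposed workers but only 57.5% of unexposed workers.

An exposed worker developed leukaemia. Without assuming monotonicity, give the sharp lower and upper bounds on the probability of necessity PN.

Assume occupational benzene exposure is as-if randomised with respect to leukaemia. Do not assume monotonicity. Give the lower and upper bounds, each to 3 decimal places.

p₁ = 0.8, p₀ = 0.575.
Under exogeneity alone the bounds on PN are max{0,(p₁−p₀)/p₁} ≤ PN ≤ min{1,(1−p₀)/p₁}.
  lower = (p₁ − p₀)/p₁ = 0.225 / 0.8 ≈ 0.2813
  upper = min{1, (1 − p₀)/p₁} = 0.425 / 0.8 ≈ 0.5312

0.281 ≤ PN ≤ 0.531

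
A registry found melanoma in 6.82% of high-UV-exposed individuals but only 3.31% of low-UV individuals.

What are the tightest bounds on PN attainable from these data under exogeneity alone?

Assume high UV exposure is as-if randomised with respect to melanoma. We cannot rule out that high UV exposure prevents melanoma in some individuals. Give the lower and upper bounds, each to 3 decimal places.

p₁ = 0.0682, p₀ = 0.0331.
Under exogeneity alone the bounds on PN are max{0,(p₁−p₀)/p₁} ≤ PN ≤ min{1,(1−p₀)/p₁}.
  lower = (p₁ − p₀)/p₁ = 0.0351 / 0.0682 ≈ 0.5147
  upper = min{1, (1 − p₀)/p₁} = 0.9669 / 0.0682 ≈ 14.1774 → capped at 1

0.515 ≤ PN ≤ 1.000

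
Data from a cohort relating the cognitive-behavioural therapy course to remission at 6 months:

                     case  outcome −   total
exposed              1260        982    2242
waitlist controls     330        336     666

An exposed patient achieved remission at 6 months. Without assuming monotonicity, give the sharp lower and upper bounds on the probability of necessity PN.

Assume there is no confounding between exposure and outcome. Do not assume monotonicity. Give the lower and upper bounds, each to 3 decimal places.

0.118 ≤ PN ≤ 0.898

p₁ = P(outcome | exposed) = 1260/2242 = 0.562
p₀ = P(outcome | unexposed) = 330/666 = 0.4955
Under exogeneity alone the bounds on PN are max{0,(p₁−p₀)/p₁} ≤ PN ≤ min{1,(1−p₀)/p₁}.
  lower = (p₁ − p₀)/p₁ = 0.066503 / 0.562 ≈ 0.1183
  upper = min{1, (1 − p₀)/p₁} = 0.5045 / 0.562 ≈ 0.8977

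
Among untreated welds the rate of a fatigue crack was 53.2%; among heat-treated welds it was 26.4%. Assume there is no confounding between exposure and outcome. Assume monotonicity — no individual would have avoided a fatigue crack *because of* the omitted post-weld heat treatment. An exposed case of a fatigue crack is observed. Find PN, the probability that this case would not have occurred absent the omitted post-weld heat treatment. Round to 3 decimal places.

p₁ = 0.532, p₀ = 0.264.
Under exogeneity and monotonicity, PN = (p₁ − p₀) / p₁.
PN = (0.532 − 0.264) / 0.532 = 0.268 / 0.532 ≈ 0.5038

PN ≈ 0.504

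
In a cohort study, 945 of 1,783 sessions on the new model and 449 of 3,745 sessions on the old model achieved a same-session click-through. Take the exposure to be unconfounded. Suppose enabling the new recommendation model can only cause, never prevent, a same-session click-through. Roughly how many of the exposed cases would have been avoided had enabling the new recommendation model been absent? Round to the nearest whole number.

p₁ = P(outcome | exposed) = 945/1783 = 0.53001
p₀ = P(outcome | unexposed) = 449/3745 = 0.11989
PN = (p₁ − p₀)/p₁ = (0.53001 − 0.11989) / 0.53001 ≈ 0.77379.
Attributable cases ≈ PN × (exposed cases) = 0.77379 × 945 ≈ 731.23.

about 731 cases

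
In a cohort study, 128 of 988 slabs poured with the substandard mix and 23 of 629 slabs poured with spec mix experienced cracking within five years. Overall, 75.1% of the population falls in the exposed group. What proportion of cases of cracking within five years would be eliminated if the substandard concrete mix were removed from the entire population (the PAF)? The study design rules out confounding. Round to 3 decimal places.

p₁ = P(outcome | exposed) = 128/988 = 0.12955
p₀ = P(outcome | unexposed) = 23/629 = 0.036566
Overall risk P(Y=1) = π·p₁ + (1−π)·p₀ = 0.751×0.12955 + 0.249×0.036566 = 0.1064.
Under exogeneity, PAF = [P(Y=1) − p₀] / P(Y=1).
PAF = (0.1064 − 0.036566) / 0.1064 ≈ 0.6563

PAF ≈ 0.656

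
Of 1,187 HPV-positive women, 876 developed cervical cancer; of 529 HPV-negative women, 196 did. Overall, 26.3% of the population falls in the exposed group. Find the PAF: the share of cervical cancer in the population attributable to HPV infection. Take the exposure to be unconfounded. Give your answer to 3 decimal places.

p₁ = P(outcome | exposed) = 876/1187 = 0.73799
p₀ = P(outcome | unexposed) = 196/529 = 0.37051
Overall risk P(Y=1) = π·p₁ + (1−π)·p₀ = 0.263×0.73799 + 0.737×0.37051 = 0.46716.
Under exogeneity, PAF = [P(Y=1) − p₀] / P(Y=1).
PAF = (0.46716 − 0.37051) / 0.46716 ≈ 0.2069

PAF ≈ 0.207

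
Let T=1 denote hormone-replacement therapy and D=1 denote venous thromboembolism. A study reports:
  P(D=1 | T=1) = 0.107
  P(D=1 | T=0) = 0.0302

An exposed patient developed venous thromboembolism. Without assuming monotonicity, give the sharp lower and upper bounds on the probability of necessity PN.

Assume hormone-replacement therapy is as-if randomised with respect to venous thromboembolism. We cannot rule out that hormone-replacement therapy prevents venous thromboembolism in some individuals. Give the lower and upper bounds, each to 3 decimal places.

Let p₁ = 0.107, p₀ = 0.0302.
Under exogeneity alone the bounds on PN are max{0,(p₁−p₀)/p₁} ≤ PN ≤ min{1,(1−p₀)/p₁}.
  lower = (p₁ − p₀)/p₁ = 0.0768 / 0.107 ≈ 0.7178
  upper = min{1, (1 − p₀)/p₁} = 0.9698 / 0.107 ≈ 9.0636 → capped at 1

0.718 ≤ PN ≤ 1.000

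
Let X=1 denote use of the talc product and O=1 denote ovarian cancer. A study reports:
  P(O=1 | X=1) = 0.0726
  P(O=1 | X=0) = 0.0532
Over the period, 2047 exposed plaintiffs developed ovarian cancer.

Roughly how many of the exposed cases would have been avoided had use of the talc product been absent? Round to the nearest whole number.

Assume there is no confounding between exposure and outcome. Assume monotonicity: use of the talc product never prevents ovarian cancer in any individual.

about 547 cases

Let p₁ = 0.0726, p₀ = 0.0532.
PN = (p₁ − p₀)/p₁ = (0.0726 − 0.0532) / 0.0726 ≈ 0.26722.
Attributable cases ≈ PN × (exposed cases) = 0.26722 × 2047 ≈ 546.99.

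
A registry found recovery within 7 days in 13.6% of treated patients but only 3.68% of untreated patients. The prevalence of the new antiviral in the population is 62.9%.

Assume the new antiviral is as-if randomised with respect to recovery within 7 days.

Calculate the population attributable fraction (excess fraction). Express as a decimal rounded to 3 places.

PAF ≈ 0.629

p₁ = 0.136, p₀ = 0.0368.
Overall risk P(Y=1) = π·p₁ + (1−π)·p₀ = 0.629×0.136 + 0.371×0.0368 = 0.099197.
Under exogeneity, PAF = [P(Y=1) − p₀] / P(Y=1).
PAF = (0.099197 − 0.0368) / 0.099197 ≈ 0.6290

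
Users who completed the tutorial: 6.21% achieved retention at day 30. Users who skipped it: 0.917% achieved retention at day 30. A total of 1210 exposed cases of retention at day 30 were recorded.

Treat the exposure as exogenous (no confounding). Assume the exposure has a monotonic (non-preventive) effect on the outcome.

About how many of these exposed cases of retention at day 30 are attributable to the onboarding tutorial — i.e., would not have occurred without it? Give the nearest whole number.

about 1031 cases

p₁ = 0.0621, p₀ = 0.00917.
PN = (p₁ − p₀)/p₁ = (0.0621 − 0.00917) / 0.0621 ≈ 0.85233.
Attributable cases ≈ PN × (exposed cases) = 0.85233 × 1210 ≈ 1031.33.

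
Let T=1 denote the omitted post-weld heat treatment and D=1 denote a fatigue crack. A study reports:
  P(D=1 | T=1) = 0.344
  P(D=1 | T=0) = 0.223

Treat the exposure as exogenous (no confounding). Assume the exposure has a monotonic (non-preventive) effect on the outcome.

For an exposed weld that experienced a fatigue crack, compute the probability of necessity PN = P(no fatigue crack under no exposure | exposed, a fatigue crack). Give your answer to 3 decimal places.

PN ≈ 0.352

Let p₁ = 0.344, p₀ = 0.223.
Under exogeneity and monotonicity, PN = (p₁ − p₀) / p₁.
PN = (0.344 − 0.223) / 0.344 = 0.121 / 0.344 ≈ 0.3517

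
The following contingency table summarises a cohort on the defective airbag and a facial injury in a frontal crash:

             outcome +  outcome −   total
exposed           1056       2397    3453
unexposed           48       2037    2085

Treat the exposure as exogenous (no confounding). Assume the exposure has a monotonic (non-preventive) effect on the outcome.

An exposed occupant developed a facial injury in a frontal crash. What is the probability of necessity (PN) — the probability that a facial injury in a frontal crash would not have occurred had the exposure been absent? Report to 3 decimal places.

p₁ = P(outcome | exposed) = 1056/3453 = 0.30582
p₀ = P(outcome | unexposed) = 48/2085 = 0.023022
Under exogeneity and monotonicity, PN = (p₁ − p₀) / p₁.
PN = (0.30582 − 0.023022) / 0.30582 = 0.2828 / 0.30582 ≈ 0.9247

PN ≈ 0.925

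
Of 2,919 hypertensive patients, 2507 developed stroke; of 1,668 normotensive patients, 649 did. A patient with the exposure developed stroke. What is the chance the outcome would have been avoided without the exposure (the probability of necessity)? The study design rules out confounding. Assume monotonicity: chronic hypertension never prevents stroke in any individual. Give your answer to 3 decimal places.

PN ≈ 0.547

p₁ = P(outcome | exposed) = 2507/2919 = 0.85886
p₀ = P(outcome | unexposed) = 649/1668 = 0.38909
Under exogeneity and monotonicity, PN = (p₁ − p₀) / p₁.
PN = (0.85886 − 0.38909) / 0.85886 = 0.46977 / 0.85886 ≈ 0.5470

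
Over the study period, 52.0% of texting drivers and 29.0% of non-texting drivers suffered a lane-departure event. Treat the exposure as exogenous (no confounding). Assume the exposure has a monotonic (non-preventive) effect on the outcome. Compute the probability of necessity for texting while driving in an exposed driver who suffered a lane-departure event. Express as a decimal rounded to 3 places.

PN ≈ 0.442

p₁ = 0.52, p₀ = 0.29.
Under exogeneity and monotonicity, PN = (p₁ − p₀) / p₁.
PN = (0.52 − 0.29) / 0.52 = 0.23 / 0.52 ≈ 0.4423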